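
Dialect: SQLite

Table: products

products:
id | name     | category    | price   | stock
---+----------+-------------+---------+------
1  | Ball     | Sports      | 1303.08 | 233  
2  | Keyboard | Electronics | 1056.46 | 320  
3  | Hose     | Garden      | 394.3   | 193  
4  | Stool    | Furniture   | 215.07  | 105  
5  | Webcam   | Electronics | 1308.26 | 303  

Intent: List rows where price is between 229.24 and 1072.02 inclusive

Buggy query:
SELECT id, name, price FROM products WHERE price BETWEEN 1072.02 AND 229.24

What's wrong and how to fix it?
Bug: BETWEEN expects the lower bound first; with 1072.02 AND 229.24 the range is empty

Fix: Write BETWEEN 229.24 AND 1072.02

Corrected query:
SELECT id, name, price FROM products WHERE price BETWEEN 229.24 AND 1072.02

Result:
id | name     | price  
---+----------+--------
2  | Keyboard | 1056.46
3  | Hose     | 394.3  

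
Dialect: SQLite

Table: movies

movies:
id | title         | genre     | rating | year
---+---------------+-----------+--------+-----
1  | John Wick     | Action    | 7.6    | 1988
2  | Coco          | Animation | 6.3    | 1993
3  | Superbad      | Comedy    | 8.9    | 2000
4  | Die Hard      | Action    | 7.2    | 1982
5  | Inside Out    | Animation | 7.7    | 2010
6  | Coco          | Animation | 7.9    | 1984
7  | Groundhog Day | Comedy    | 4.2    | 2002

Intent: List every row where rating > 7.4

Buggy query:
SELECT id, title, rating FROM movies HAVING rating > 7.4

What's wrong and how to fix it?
Bug: This is a non-aggregate query (no GROUP BY, no aggregates), so in SQLite the HAVING clause is invalid here; a row-level condition belongs in WHERE

Fix: Use WHERE for row-level filtering

Corrected query:
SELECT id, title, rating FROM movies WHERE rating > 7.4

Result:
id | title      | rating
---+------------+-------
1  | John Wick  | 7.6   
3  | Superbad   | 8.9   
5  | Inside Out | 7.7   
6  | Coco       | 7.9   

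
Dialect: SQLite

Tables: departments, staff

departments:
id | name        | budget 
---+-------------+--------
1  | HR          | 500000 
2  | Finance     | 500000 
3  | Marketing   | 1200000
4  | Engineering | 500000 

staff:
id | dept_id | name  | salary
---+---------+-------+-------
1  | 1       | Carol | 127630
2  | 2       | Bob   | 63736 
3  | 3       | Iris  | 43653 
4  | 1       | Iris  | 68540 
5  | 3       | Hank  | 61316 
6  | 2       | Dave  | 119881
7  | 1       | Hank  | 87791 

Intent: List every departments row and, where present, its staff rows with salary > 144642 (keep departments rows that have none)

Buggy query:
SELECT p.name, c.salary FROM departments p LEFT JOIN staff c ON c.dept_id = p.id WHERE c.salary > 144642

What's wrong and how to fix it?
Bug: A WHERE condition on the right-hand table after LEFT JOIN drops unmatched parents

Fix: Move the right-table condition into the ON clause so unmatched parents are kept

Corrected query:
SELECT p.name, c.salary FROM departments p LEFT JOIN staff c ON c.dept_id = p.id AND c.salary > 144642

Result:
name        | salary
------------+-------
HR          | NULL  
Finance     | NULL  
Marketing   | NULL  
Engineering | NULL  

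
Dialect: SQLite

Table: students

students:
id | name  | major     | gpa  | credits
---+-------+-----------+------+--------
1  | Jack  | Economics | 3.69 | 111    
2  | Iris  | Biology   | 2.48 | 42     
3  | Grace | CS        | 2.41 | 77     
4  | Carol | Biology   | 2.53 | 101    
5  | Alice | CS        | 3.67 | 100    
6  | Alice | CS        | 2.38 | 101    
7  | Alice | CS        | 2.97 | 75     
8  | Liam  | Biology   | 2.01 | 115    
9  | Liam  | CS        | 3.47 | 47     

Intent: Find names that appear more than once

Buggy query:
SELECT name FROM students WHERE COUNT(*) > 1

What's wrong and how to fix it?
Bug: COUNT(*) is an aggregate and cannot be used in WHERE

Fix: Group first, then use HAVING for the count condition

Corrected query:
SELECT name FROM students GROUP BY name HAVING COUNT(*) > 1

Result:
name 
-----
Alice
Liam 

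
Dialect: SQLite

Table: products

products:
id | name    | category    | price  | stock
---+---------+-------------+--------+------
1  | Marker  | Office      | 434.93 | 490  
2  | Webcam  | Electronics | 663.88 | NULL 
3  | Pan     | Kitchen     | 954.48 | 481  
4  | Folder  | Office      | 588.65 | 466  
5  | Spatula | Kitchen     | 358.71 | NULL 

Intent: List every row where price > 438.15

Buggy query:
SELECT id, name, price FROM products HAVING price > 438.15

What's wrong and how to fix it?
Bug: This is a non-aggregate query (no GROUP BY, no aggregates), so in SQLite the HAVING clause is invalid here; a row-level condition belongs in WHERE

Fix: Use WHERE for row-level filtering

Corrected query:
SELECT id, name, price FROM products WHERE price > 438.15

Result:
id | name   | price 
---+--------+-------
2  | Webcam | 663.88
3  | Pan    | 954.48
4  | Folder | 588.65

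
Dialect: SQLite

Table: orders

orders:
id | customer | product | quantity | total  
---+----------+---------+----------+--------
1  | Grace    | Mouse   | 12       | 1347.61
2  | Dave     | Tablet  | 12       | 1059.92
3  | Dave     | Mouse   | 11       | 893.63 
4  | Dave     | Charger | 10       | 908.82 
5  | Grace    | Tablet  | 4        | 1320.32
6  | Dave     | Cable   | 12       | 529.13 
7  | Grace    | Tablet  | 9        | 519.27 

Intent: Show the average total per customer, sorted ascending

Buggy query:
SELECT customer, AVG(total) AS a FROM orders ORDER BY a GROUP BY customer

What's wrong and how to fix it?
Bug: ORDER BY appears before GROUP BY; SQL clause order requires GROUP BY first

Fix: Move ORDER BY to the end, after GROUP BY

Corrected query:
SELECT customer, AVG(total) AS a FROM orders GROUP BY customer ORDER BY a

Result:
customer | a      
---------+--------
Dave     | 847.875
Grace    | 1062.4 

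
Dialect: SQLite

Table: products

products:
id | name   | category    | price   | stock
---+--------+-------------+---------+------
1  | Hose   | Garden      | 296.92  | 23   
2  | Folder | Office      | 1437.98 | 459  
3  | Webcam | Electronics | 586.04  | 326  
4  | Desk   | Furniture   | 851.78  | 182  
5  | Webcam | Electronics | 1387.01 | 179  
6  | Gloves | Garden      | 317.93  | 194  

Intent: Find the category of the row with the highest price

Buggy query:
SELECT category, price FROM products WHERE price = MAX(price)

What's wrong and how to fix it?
Bug: MAX(price) is an aggregate and cannot be used directly in WHERE

Fix: Use a subquery: WHERE price = (SELECT MAX(price) FROM products)

Corrected query:
SELECT category, price FROM products WHERE price = (SELECT MAX(price) FROM products)

Result:
category | price  
---------+--------
Office   | 1437.98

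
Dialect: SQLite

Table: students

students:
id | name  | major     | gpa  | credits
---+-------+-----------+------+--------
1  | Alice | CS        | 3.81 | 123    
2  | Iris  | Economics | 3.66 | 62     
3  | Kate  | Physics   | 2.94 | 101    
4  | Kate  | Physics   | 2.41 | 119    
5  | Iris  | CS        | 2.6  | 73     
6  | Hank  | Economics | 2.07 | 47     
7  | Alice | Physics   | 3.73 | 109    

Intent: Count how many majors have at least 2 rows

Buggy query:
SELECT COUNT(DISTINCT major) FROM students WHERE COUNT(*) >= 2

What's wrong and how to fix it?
Bug: WHERE filters individual rows, not groups, so a group-level COUNT is invalid there

Fix: Group first with HAVING COUNT(*) >= 2, then COUNT the resulting groups

Corrected query:
SELECT COUNT(*) FROM (SELECT major FROM students GROUP BY major HAVING COUNT(*) >= 2)

Result:
COUNT(*)
--------
3       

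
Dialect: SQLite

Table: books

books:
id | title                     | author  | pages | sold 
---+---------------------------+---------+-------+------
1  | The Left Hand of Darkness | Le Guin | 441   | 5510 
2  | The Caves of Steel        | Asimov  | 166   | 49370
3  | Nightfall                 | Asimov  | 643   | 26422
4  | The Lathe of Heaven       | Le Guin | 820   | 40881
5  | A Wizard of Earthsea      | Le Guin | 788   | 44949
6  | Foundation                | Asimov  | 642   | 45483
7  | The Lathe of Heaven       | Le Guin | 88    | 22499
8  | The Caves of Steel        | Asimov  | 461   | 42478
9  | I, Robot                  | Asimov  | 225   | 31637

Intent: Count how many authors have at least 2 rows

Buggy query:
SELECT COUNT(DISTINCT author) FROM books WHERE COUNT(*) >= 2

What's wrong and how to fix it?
Bug: WHERE filters individual rows, not groups, so a group-level COUNT is invalid there

Fix: Use a subquery that GROUPs and filters with HAVING, then count its rows

Corrected query:
SELECT COUNT(*) FROM (SELECT author FROM books GROUP BY author HAVING COUNT(*) >= 2)

Result:
COUNT(*)
--------
2       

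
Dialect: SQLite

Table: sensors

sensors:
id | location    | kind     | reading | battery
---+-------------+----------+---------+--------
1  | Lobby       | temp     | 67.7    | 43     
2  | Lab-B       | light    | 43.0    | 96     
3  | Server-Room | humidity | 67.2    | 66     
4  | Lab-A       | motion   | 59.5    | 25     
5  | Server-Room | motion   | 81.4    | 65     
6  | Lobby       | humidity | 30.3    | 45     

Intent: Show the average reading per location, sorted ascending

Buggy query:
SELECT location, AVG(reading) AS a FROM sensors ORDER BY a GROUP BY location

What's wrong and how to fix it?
Bug: GROUP BY must precede ORDER BY

Fix: Move ORDER BY to the end, after GROUP BY

Corrected query:
SELECT location, AVG(reading) AS a FROM sensors GROUP BY location ORDER BY a

Result:
location    | a   
------------+-----
Lab-B       | 43  
Lobby       | 49  
Lab-A       | 59.5
Server-Room | 74.3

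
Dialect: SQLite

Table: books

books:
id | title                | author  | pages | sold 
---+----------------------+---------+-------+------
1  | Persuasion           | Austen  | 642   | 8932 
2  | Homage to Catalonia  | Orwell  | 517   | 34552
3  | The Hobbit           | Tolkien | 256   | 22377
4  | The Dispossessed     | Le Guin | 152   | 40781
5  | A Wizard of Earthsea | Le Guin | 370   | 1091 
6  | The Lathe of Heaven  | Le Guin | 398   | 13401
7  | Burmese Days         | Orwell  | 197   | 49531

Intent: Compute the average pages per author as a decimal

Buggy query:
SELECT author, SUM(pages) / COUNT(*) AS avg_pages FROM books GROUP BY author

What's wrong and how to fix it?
Bug: Both operands are integers, so '/' performs integer division and truncates

Fix: Multiply by 1.0 (or CAST to REAL) to force floating-point division

Corrected query:
SELECT author, SUM(pages) * 1.0 / COUNT(*) AS avg_pages FROM books GROUP BY author

Result:
author  | avg_pages 
--------+-----------
Austen  | 642       
Le Guin | 306.666667
Orwell  | 357       
Tolkien | 256       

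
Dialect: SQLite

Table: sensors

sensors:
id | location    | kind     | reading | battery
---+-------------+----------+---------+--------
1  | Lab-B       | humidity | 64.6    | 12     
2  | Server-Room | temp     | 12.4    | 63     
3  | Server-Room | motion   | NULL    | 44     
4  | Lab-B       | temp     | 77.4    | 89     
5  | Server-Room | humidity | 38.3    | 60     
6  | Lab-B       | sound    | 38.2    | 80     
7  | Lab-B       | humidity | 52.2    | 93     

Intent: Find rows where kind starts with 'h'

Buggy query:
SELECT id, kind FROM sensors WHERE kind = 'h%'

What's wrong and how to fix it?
Bug: '=' compares the literal string including the % character; pattern matching needs LIKE

Fix: Use LIKE for wildcard pattern matching

Corrected query:
SELECT id, kind FROM sensors WHERE kind LIKE 'h%'

Result:
id | kind    
---+---------
1  | humidity
5  | humidity
7  | humidity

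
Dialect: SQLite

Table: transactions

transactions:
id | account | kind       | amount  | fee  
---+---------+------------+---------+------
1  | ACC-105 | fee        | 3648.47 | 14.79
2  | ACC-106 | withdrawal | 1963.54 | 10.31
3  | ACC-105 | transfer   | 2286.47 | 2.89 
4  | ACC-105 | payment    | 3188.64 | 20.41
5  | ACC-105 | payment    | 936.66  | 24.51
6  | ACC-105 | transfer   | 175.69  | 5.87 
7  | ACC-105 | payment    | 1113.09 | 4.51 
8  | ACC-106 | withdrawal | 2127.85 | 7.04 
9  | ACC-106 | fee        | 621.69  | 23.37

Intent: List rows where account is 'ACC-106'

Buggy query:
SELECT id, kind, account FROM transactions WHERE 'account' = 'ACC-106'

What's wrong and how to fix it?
Bug: 'account' in single quotes is a string literal, not the column; the comparison is literal-vs-literal and never true

Fix: Remove the quotes around the column name (or use double quotes for an identifier)

Corrected query:
SELECT id, kind, account FROM transactions WHERE account = 'ACC-106'

Result:
id | kind       | account
---+------------+--------
2  | withdrawal | ACC-106
8  | withdrawal | ACC-106
9  | fee        | ACC-106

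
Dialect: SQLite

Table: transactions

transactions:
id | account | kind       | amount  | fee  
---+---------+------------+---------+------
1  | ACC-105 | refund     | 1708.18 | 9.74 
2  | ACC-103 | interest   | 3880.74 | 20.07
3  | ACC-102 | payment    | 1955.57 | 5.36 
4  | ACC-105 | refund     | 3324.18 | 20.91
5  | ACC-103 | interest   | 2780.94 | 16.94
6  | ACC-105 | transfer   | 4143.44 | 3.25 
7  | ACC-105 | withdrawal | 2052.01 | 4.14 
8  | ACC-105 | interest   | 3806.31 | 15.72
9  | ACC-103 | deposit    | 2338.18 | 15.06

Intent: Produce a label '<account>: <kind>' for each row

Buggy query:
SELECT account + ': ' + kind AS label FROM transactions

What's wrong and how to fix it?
Bug: '+' is numeric addition; on text columns SQLite converts them to 0 instead of concatenating

Fix: Replace + with || to concatenate text

Corrected query:
SELECT account || ': ' || kind AS label FROM transactions

Result:
label              
-------------------
ACC-105: refund    
ACC-103: interest  
ACC-102: payment   
ACC-105: refund    
ACC-103: interest  
ACC-105: transfer  
ACC-105: withdrawal
ACC-105: interest  
ACC-103: deposit   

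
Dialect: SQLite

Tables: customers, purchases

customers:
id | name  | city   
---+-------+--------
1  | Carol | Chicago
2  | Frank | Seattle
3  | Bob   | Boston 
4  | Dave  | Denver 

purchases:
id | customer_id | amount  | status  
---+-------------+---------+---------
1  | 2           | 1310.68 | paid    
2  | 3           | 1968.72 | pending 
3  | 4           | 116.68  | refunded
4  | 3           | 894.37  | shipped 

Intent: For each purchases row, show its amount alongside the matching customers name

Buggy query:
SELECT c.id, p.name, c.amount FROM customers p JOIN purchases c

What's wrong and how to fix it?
Bug: JOIN with no ON clause produces a cartesian product; every purchases row pairs with every customers row

Fix: Specify the join condition linking the foreign key to the parent id

Corrected query:
SELECT c.id, p.name, c.amount FROM customers p JOIN purchases c ON c.customer_id = p.id

Result:
id | name  | amount 
---+-------+--------
1  | Frank | 1310.68
2  | Bob   | 1968.72
3  | Dave  | 116.68 
4  | Bob   | 894.37 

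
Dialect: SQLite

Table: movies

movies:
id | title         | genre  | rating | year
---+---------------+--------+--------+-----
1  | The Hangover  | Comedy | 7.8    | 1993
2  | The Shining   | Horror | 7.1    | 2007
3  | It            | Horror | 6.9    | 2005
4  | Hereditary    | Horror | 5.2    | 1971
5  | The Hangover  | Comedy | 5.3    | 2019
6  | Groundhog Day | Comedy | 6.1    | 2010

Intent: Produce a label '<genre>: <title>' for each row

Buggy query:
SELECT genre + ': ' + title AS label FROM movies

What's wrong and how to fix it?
Bug: SQLite uses || for string concatenation; + coerces text to numbers (yielding 0)

Fix: Replace + with || to concatenate text

Corrected query:
SELECT genre || ': ' || title AS label FROM movies

Result:
label                
---------------------
Comedy: The Hangover 
Horror: The Shining  
Horror: It           
Horror: Hereditary   
Comedy: The Hangover 
Comedy: Groundhog Day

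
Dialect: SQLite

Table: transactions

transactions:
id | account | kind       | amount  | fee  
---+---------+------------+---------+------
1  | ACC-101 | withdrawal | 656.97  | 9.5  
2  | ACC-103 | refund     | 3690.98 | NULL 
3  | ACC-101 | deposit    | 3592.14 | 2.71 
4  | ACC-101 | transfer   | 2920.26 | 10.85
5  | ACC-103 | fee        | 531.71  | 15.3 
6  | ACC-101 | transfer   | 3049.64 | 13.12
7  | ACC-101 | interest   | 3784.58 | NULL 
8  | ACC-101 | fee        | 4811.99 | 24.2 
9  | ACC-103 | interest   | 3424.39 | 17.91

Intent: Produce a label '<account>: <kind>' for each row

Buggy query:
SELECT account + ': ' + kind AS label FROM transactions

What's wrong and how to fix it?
Bug: SQLite uses || for string concatenation; + coerces text to numbers (yielding 0)

Fix: Replace + with || to concatenate text

Corrected query:
SELECT account || ': ' || kind AS label FROM transactions

Result:
label              
-------------------
ACC-101: withdrawal
ACC-103: refund    
ACC-101: deposit   
ACC-101: transfer  
ACC-103: fee       
ACC-101: transfer  
ACC-101: interest  
ACC-101: fee       
ACC-103: interest  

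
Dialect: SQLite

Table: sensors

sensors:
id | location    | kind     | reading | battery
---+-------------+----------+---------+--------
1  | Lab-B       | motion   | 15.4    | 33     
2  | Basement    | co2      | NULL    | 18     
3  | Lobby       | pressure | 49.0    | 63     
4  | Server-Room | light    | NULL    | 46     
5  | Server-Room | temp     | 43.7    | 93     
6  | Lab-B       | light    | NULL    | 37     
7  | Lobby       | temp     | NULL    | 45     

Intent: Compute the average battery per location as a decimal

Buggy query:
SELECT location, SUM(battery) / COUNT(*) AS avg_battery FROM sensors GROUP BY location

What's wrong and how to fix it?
Bug: SUM(battery) and COUNT(*) are both integers; the division truncates the fractional part

Fix: Multiply by 1.0 (or CAST to REAL) to force floating-point division

Corrected query:
SELECT location, SUM(battery) * 1.0 / COUNT(*) AS avg_battery FROM sensors GROUP BY location

Result:
location    | avg_battery
------------+------------
Basement    | 18         
Lab-B       | 35         
Lobby       | 54         
Server-Room | 69.5       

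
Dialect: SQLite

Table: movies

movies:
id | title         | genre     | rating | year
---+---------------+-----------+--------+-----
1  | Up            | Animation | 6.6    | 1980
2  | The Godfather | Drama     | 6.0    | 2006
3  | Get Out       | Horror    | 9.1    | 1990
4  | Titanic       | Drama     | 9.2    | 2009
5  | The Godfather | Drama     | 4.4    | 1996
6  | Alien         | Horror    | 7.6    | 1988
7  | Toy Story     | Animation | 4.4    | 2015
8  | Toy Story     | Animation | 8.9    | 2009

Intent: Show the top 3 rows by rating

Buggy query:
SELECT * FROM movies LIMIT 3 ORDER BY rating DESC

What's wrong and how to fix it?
Bug: LIMIT must come after ORDER BY

Fix: Swap the clauses: ORDER BY first, then LIMIT

Corrected query:
SELECT * FROM movies ORDER BY rating DESC LIMIT 3

Result:
id | title     | genre     | rating | year
---+-----------+-----------+--------+-----
4  | Titanic   | Drama     | 9.2    | 2009
3  | Get Out   | Horror    | 9.1    | 1990
8  | Toy Story | Animation | 8.9    | 2009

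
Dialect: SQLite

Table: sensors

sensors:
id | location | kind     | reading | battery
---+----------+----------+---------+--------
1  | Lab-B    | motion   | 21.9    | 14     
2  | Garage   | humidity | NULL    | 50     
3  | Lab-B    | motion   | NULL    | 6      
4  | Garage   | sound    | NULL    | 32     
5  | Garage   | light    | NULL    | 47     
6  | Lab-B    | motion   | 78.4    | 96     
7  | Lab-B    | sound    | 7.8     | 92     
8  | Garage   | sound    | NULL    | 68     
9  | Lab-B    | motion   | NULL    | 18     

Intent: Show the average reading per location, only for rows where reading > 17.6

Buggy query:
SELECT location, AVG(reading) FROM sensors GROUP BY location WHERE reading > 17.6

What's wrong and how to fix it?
Bug: Row-level WHERE must come before GROUP BY in the clause order

Fix: Move the WHERE clause before GROUP BY

Corrected query:
SELECT location, AVG(reading) FROM sensors WHERE reading > 17.6 GROUP BY location

Result:
location | AVG(reading)
---------+-------------
Lab-B    | 50.15       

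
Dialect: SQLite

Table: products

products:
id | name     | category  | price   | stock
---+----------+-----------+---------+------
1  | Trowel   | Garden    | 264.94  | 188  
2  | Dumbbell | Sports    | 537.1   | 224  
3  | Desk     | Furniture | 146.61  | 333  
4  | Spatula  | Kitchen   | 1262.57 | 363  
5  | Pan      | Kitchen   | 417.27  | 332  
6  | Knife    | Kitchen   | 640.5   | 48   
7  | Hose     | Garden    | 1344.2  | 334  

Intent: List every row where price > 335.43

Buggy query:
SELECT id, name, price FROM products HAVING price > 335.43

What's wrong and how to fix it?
Bug: HAVING filters the output of aggregation, but this query has no GROUP BY and no aggregate functions, so SQLite rejects it (HAVING clause on a non-aggregate query); the condition here is per row

Fix: Replace HAVING with WHERE since the condition applies to individual rows

Corrected query:
SELECT id, name, price FROM products WHERE price > 335.43

Result:
id | name     | price  
---+----------+--------
2  | Dumbbell | 537.1  
4  | Spatula  | 1262.57
5  | Pan      | 417.27 
6  | Knife    | 640.5  
7  | Hose     | 1344.2 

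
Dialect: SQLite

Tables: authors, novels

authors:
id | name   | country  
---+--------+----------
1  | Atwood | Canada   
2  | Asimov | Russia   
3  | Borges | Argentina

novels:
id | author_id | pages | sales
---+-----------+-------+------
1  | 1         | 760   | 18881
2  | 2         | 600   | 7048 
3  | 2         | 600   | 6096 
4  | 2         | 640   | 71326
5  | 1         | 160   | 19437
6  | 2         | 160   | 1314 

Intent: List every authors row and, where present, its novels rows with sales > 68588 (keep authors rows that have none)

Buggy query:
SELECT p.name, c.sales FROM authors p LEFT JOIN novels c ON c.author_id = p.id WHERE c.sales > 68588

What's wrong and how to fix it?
Bug: A WHERE condition on the right-hand table after LEFT JOIN drops unmatched parents

Fix: Move the right-table condition into the ON clause so unmatched parents are kept

Corrected query:
SELECT p.name, c.sales FROM authors p LEFT JOIN novels c ON c.author_id = p.id AND c.sales > 68588

Result:
name   | sales
-------+------
Atwood | NULL 
Asimov | 71326
Borges | NULL 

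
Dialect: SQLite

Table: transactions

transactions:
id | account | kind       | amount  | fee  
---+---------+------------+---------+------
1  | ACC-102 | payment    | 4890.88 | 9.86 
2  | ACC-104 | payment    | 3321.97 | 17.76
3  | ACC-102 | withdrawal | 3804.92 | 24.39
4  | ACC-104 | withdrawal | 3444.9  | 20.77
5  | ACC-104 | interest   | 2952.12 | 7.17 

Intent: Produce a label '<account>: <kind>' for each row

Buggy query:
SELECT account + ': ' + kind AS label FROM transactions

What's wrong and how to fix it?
Bug: SQLite uses || for string concatenation; + coerces text to numbers (yielding 0)

Fix: Replace + with || to concatenate text

Corrected query:
SELECT account || ': ' || kind AS label FROM transactions

Result:
label              
-------------------
ACC-102: payment   
ACC-104: payment   
ACC-102: withdrawal
ACC-104: withdrawal
ACC-104: interest  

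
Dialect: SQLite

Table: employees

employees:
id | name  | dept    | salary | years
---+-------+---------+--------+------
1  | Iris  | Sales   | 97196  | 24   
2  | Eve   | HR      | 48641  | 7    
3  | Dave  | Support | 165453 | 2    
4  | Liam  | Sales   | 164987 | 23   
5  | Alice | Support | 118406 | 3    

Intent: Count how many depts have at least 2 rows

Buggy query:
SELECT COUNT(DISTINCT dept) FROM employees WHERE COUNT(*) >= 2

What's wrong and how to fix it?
Bug: COUNT(*) cannot appear in WHERE; the per-group count doesn't exist yet

Fix: Use a subquery that GROUPs and filters with HAVING, then count its rows

Corrected query:
SELECT COUNT(*) FROM (SELECT dept FROM employees GROUP BY dept HAVING COUNT(*) >= 2)

Result:
COUNT(*)
--------
2       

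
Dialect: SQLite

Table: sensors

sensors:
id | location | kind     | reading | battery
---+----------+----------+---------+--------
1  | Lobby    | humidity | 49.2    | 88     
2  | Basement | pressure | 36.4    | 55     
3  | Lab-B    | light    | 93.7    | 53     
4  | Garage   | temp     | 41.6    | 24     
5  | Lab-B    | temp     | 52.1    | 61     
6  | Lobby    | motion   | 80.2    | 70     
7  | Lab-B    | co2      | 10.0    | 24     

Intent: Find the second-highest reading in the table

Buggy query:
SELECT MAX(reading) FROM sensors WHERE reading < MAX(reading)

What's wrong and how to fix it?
Bug: MAX(reading) on the right of the comparison is an aggregate-in-WHERE error

Fix: Compute the overall MAX in a subquery, then take MAX of rows below it

Corrected query:
SELECT MAX(reading) FROM sensors WHERE reading < (SELECT MAX(reading) FROM sensors)

Result:
MAX(reading)
------------
80.2        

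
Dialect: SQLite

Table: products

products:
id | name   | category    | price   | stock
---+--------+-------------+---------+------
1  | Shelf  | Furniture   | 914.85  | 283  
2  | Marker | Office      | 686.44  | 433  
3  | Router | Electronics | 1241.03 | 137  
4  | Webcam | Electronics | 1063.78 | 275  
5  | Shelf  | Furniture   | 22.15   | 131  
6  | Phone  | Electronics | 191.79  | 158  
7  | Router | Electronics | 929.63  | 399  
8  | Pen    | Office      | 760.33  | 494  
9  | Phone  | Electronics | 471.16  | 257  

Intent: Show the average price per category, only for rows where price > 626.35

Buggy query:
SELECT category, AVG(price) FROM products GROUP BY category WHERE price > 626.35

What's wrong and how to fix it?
Bug: Row-level WHERE must come before GROUP BY in the clause order

Fix: Place WHERE between FROM and GROUP BY

Corrected query:
SELECT category, AVG(price) FROM products WHERE price > 626.35 GROUP BY category

Result:
category    | AVG(price) 
------------+------------
Electronics | 1078.146667
Furniture   | 914.85     
Office      | 723.385    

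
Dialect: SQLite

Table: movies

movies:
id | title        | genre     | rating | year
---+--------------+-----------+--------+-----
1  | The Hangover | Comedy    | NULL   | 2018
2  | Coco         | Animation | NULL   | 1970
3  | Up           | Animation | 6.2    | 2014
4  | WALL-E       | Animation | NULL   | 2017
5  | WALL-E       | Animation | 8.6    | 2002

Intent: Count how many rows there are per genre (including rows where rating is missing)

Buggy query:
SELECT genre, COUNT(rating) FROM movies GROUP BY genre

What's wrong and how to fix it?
Bug: COUNT(column) counts non-NULL values only; rows with NULL rating aren't counted

Fix: Use COUNT(*) to count all rows regardless of NULL

Corrected query:
SELECT genre, COUNT(*) FROM movies GROUP BY genre

Result:
genre     | COUNT(*)
----------+---------
Animation | 4       
Comedy    | 1       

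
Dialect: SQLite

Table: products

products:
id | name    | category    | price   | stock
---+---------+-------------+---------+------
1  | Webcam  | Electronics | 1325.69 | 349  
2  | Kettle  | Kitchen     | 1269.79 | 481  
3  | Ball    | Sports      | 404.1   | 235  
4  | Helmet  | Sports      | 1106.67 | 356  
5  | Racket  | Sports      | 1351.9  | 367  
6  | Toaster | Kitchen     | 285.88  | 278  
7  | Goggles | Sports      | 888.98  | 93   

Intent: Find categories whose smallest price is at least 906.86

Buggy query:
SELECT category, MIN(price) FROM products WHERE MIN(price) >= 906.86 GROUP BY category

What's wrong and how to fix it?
Bug: Aggregates like MIN are computed per group after WHERE runs

Fix: Replace WHERE with HAVING after the GROUP BY

Corrected query:
SELECT category, MIN(price) FROM products GROUP BY category HAVING MIN(price) >= 906.86

Result:
category    | MIN(price)
------------+-----------
Electronics | 1325.69   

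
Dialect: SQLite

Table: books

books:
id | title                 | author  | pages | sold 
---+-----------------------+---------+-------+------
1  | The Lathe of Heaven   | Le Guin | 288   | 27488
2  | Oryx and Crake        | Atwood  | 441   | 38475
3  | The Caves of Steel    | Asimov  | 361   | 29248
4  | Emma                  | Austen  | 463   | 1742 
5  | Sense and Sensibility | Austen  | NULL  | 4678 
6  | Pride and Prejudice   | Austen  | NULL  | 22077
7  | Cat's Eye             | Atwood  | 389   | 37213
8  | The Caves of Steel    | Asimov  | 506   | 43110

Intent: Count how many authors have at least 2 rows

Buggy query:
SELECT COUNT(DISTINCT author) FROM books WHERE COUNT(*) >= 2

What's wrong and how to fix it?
Bug: COUNT(*) cannot appear in WHERE; the per-group count doesn't exist yet

Fix: Group first with HAVING COUNT(*) >= 2, then COUNT the resulting groups

Corrected query:
SELECT COUNT(*) FROM (SELECT author FROM books GROUP BY author HAVING COUNT(*) >= 2)

Result:
COUNT(*)
--------
3       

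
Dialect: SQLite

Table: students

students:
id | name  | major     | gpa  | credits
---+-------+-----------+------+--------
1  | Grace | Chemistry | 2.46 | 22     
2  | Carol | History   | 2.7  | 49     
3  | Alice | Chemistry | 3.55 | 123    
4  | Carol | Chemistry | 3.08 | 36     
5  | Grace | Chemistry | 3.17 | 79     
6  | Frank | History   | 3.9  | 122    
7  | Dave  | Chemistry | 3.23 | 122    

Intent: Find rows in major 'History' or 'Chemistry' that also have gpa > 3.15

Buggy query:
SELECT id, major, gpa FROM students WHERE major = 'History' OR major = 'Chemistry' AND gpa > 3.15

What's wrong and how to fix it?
Bug: AND binds tighter than OR, so this parses as major = 'History' OR (major = 'Chemistry' AND gpa > 3.15)

Fix: Add parentheses around the OR so the AND applies to both alternatives

Corrected query:
SELECT id, major, gpa FROM students WHERE (major = 'History' OR major = 'Chemistry') AND gpa > 3.15

Result:
id | major     | gpa 
---+-----------+-----
3  | Chemistry | 3.55
5  | Chemistry | 3.17
6  | History   | 3.9 
7  | Chemistry | 3.23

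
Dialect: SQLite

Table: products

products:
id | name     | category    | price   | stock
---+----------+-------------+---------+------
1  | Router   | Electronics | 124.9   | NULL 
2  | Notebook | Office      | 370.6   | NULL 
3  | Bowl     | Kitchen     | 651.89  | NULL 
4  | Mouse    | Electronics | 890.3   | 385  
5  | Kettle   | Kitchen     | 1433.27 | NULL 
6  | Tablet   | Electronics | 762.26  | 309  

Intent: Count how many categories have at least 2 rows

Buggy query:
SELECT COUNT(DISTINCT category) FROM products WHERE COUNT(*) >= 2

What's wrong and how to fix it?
Bug: WHERE filters individual rows, not groups, so a group-level COUNT is invalid there

Fix: Use a subquery that GROUPs and filters with HAVING, then count its rows

Corrected query:
SELECT COUNT(*) FROM (SELECT category FROM products GROUP BY category HAVING COUNT(*) >= 2)

Result:
COUNT(*)
--------
2       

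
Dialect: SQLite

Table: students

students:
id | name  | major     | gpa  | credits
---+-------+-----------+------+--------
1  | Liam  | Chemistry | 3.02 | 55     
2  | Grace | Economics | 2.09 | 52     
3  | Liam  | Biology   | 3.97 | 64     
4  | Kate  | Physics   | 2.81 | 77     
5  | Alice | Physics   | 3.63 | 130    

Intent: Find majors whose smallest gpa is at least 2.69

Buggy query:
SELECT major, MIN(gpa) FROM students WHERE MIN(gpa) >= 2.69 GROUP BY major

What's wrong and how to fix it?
Bug: Aggregates like MIN are computed per group after WHERE runs

Fix: Use HAVING for the per-group MIN condition

Corrected query:
SELECT major, MIN(gpa) FROM students GROUP BY major HAVING MIN(gpa) >= 2.69

Result:
major     | MIN(gpa)
----------+---------
Biology   | 3.97    
Chemistry | 3.02    
Physics   | 2.81    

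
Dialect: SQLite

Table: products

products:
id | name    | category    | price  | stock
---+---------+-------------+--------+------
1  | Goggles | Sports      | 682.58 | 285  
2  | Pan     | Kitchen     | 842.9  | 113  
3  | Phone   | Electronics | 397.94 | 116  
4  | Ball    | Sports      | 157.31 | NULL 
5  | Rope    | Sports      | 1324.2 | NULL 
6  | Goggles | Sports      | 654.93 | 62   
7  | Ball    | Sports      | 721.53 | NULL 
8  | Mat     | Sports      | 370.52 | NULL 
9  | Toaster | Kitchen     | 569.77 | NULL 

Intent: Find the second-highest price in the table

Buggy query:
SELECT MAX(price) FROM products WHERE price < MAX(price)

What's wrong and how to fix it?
Bug: The inner MAX is an aggregate inside WHERE, which is not allowed

Fix: Put the inner MAX in a scalar subquery

Corrected query:
SELECT MAX(price) FROM products WHERE price < (SELECT MAX(price) FROM products)

Result:
MAX(price)
----------
842.9     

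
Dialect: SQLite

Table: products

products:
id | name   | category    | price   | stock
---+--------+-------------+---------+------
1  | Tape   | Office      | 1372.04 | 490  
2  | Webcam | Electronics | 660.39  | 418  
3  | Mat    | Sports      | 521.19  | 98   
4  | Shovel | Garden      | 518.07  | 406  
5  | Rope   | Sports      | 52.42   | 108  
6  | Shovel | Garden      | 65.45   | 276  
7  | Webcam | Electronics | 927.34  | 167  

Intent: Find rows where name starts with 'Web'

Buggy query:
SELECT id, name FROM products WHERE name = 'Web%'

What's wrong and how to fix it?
Bug: '=' compares the literal string including the % character; pattern matching needs LIKE

Fix: Use LIKE for wildcard pattern matching

Corrected query:
SELECT id, name FROM products WHERE name LIKE 'Web%'

Result:
id | name  
---+-------
2  | Webcam
7  | Webcam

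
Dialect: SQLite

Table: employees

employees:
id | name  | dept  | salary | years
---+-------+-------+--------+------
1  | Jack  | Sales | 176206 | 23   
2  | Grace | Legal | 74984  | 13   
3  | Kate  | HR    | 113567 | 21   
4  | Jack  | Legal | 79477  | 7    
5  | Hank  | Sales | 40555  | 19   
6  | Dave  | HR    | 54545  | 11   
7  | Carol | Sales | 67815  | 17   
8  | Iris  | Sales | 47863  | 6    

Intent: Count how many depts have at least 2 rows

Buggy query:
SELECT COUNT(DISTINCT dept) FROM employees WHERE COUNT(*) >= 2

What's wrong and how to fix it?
Bug: WHERE filters individual rows, not groups, so a group-level COUNT is invalid there

Fix: Use a subquery that GROUPs and filters with HAVING, then count its rows

Corrected query:
SELECT COUNT(*) FROM (SELECT dept FROM employees GROUP BY dept HAVING COUNT(*) >= 2)

Result:
COUNT(*)
--------
3       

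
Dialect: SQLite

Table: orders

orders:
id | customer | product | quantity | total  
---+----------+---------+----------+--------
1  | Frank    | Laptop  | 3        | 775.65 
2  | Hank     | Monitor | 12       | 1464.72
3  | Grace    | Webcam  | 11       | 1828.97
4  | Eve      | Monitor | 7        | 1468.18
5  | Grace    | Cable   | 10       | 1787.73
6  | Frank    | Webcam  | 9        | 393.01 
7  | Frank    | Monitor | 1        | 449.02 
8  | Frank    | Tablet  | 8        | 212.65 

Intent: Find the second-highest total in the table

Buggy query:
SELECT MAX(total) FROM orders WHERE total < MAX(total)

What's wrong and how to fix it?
Bug: The inner MAX is an aggregate inside WHERE, which is not allowed

Fix: Compute the overall MAX in a subquery, then take MAX of rows below it

Corrected query:
SELECT MAX(total) FROM orders WHERE total < (SELECT MAX(total) FROM orders)

Result:
MAX(total)
----------
1787.73   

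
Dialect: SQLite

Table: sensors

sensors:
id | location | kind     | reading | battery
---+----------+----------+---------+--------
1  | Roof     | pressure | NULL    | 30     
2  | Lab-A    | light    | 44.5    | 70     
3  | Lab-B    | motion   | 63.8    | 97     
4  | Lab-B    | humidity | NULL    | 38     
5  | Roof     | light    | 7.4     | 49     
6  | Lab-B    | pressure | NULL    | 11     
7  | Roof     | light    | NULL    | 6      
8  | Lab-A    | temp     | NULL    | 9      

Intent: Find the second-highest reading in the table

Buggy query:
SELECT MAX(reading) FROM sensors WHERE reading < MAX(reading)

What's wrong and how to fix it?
Bug: The inner MAX is an aggregate inside WHERE, which is not allowed

Fix: Put the inner MAX in a scalar subquery

Corrected query:
SELECT MAX(reading) FROM sensors WHERE reading < (SELECT MAX(reading) FROM sensors)

Result:
MAX(reading)
------------
44.5        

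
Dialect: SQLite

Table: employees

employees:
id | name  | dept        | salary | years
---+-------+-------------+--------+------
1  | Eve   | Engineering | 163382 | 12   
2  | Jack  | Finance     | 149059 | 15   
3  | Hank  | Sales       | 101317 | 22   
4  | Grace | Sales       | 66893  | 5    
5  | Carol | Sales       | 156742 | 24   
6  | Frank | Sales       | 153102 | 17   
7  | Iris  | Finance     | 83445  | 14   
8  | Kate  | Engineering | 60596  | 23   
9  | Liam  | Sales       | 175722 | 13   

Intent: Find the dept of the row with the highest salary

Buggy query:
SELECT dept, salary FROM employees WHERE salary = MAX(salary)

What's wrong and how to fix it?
Bug: MAX(salary) is an aggregate and cannot be used directly in WHERE

Fix: Wrap MAX in a scalar subquery so WHERE compares against a single value

Corrected query:
SELECT dept, salary FROM employees WHERE salary = (SELECT MAX(salary) FROM employees)

Result:
dept  | salary
------+-------
Sales | 175722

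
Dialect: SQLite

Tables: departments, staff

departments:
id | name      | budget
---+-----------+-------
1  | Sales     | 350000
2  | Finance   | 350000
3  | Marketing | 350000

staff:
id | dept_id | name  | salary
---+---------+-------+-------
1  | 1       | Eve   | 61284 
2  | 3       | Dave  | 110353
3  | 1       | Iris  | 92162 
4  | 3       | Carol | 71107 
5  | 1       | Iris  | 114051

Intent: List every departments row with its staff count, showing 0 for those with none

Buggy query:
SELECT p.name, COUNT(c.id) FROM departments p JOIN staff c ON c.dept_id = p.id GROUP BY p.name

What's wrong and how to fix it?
Bug: INNER JOIN drops departments rows that have no matching staff rows

Fix: Use LEFT JOIN so parents without children still appear (COUNT(c.id) gives 0)

Corrected query:
SELECT p.name, COUNT(c.id) FROM departments p LEFT JOIN staff c ON c.dept_id = p.id GROUP BY p.name

Result:
name      | COUNT(c.id)
----------+------------
Finance   | 0          
Marketing | 2          
Sales     | 3          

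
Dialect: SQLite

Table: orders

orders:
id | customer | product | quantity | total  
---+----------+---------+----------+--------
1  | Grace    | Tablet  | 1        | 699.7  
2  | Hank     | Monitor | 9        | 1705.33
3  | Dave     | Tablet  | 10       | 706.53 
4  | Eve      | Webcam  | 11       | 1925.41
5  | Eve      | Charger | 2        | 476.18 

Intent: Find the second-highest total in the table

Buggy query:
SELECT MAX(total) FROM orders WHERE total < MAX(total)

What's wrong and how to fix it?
Bug: The inner MAX is an aggregate inside WHERE, which is not allowed

Fix: Put the inner MAX in a scalar subquery

Corrected query:
SELECT MAX(total) FROM orders WHERE total < (SELECT MAX(total) FROM orders)

Result:
MAX(total)
----------
1705.33   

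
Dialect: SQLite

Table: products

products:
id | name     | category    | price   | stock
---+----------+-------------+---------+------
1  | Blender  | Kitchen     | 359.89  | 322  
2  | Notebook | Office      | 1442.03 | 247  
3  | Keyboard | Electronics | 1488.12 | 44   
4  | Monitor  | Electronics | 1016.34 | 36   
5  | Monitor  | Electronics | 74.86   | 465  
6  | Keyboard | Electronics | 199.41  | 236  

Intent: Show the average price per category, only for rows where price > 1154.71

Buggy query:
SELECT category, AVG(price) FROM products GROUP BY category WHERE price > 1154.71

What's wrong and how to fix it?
Bug: Row-level WHERE must come before GROUP BY in the clause order

Fix: Place WHERE between FROM and GROUP BY

Corrected query:
SELECT category, AVG(price) FROM products WHERE price > 1154.71 GROUP BY category

Result:
category    | AVG(price)
------------+-----------
Electronics | 1488.12   
Office      | 1442.03   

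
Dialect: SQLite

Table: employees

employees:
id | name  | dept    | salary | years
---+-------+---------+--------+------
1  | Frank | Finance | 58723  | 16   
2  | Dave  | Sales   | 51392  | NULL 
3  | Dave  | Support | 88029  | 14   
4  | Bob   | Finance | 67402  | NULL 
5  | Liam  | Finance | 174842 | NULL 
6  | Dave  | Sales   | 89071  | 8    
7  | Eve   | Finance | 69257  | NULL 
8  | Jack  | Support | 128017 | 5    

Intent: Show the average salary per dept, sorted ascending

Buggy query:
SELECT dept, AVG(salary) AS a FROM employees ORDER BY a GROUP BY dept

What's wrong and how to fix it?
Bug: GROUP BY must precede ORDER BY

Fix: Reorder: SELECT … FROM … GROUP BY … ORDER BY …

Corrected query:
SELECT dept, AVG(salary) AS a FROM employees GROUP BY dept ORDER BY a

Result:
dept    | a      
--------+--------
Sales   | 70231.5
Finance | 92556  
Support | 108023 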